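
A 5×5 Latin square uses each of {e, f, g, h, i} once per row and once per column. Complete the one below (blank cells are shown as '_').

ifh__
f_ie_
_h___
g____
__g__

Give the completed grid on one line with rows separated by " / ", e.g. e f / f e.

i f h g e / f g i e h / e h f i g / g i e h f / h e g f i

(r1,c4) = g
(r1,c5) = e
(r2,c2) = g
(r2,c5) = h
(r3,c1) = e
(r3,c3) = f
(r3,c4) = i
(r3,c5) = g
(r4,c3) = e
(r5,c1) = h
(r5,c4) = f
(r5,c5) = i
(r4,c2) = i
(r4,c4) = h
(r4,c5) = f
(r5,c2) = e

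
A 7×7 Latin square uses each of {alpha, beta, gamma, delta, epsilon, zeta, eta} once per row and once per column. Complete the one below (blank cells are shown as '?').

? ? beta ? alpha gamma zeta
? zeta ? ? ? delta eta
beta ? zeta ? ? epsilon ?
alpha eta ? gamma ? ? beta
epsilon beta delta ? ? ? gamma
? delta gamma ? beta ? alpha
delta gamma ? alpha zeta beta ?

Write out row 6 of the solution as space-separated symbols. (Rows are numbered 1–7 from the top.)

(r1,c1): row 1 has {alpha,beta,gamma,zeta}; column 1 has {alpha,beta,delta,epsilon}, so it must be eta.
(r1,c2): row 1 has {alpha,beta,gamma,zeta,eta}; column 2 has {beta,gamma,delta,zeta,eta}, so it must be epsilon.
(r1,c4): row 1 has {alpha,beta,gamma,epsilon,zeta,eta}; column 4 has {alpha,gamma}, so it must be delta.
(r2,c1): row 2 has {delta,zeta,eta}; column 1 has {alpha,beta,delta,epsilon,eta}, so it must be gamma.
(r2,c5): row 2 has {gamma,delta,zeta,eta}; column 5 has {alpha,beta,zeta}, so it must be epsilon.
(r3,c2): row 3 has {beta,epsilon,zeta}; column 2 has {beta,gamma,delta,epsilon,zeta,eta}, so it must be alpha.
(r3,c4): row 3 has {alpha,beta,epsilon,zeta}; column 4 has {alpha,gamma,delta}, so it must be eta.
(r3,c7): row 3 has {alpha,beta,epsilon,zeta,eta}; column 7 has {alpha,beta,gamma,zeta,eta}, so it must be delta.
(r4,c3): row 4 has {alpha,beta,gamma,eta}; column 3 has {beta,gamma,delta,zeta}, so it must be epsilon.
(r4,c5): row 4 has {alpha,beta,gamma,epsilon,eta}; column 5 has {alpha,beta,epsilon,zeta}, so it must be delta.
(r4,c6): row 4 has {alpha,beta,gamma,delta,epsilon,eta}; column 6 has {beta,gamma,delta,epsilon}, so it must be zeta.
(r5,c4): row 5 has {beta,gamma,delta,epsilon}; column 4 has {alpha,gamma,delta,eta}, so it must be zeta.
(r5,c5): row 5 has {beta,gamma,delta,epsilon,zeta}; column 5 has {alpha,beta,delta,epsilon,zeta}, so it must be eta.
(r5,c6): row 5 has {beta,gamma,delta,epsilon,zeta,eta}; column 6 has {beta,gamma,delta,epsilon,zeta}, so it must be alpha.
(r6,c1): row 6 has {alpha,beta,gamma,delta}; column 1 has {alpha,beta,gamma,delta,epsilon,eta}, so it must be zeta.
(r6,c4): row 6 has {alpha,beta,gamma,delta,zeta}; column 4 has {alpha,gamma,delta,zeta,eta}, so it must be epsilon.
(r6,c6): row 6 has {alpha,beta,gamma,delta,epsilon,zeta}; column 6 has {alpha,beta,gamma,delta,epsilon,zeta}, so it must be eta.

zeta delta gamma epsilon beta eta alpha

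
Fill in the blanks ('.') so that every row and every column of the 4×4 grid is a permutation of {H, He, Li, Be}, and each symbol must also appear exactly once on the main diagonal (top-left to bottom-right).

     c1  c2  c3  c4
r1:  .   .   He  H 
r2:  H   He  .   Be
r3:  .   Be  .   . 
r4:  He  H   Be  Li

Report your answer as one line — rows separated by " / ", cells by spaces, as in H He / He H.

Be Li He H / H He Li Be / Li Be H He / He H Be Li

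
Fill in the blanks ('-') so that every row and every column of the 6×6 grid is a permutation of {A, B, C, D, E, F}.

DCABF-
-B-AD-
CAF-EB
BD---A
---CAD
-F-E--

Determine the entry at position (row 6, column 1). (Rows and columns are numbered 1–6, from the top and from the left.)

A

At row 1, column 6: row 1 has {A,B,C,D,F}; column 6 has {A,B,D}; that leaves E.
At row 3, column 4: row 3 has {A,B,C,E,F}; column 4 has {A,B,C,E}; that leaves D.
At row 4, column 4: row 4 has {A,B,D}; column 4 has {A,B,C,D,E}; that leaves F.
At row 4, column 5: row 4 has {A,B,D,F}; column 5 has {A,D,E,F}; that leaves C.
At row 5, column 2: row 5 has {A,C,D}; column 2 has {A,B,C,D,F}; that leaves E.
At row 5, column 3: row 5 has {A,C,D,E}; column 3 has {A,F}; that leaves B.
At row 6, column 1: row 6 has {E,F}; column 1 has {B,C,D}; that leaves A.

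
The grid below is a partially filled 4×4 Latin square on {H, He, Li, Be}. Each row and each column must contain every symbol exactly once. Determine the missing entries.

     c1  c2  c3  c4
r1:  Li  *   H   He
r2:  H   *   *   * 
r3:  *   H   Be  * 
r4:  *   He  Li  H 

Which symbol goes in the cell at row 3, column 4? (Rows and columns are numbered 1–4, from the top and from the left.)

(r1,c2) = Be
(r2,c2) = Li
(r2,c3) = He
(r2,c4) = Be
(r3,c1) = He
(r3,c4) = Li

Li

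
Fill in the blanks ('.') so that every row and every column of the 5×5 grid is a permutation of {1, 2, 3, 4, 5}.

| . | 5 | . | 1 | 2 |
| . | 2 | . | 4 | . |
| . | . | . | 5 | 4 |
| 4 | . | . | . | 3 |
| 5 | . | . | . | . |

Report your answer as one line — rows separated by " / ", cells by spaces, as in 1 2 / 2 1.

(r1,c1) = 3
(r1,c3) = 4
(r2,c1) = 1
(r2,c5) = 5
(r3,c1) = 2
(r4,c2) = 1
(r4,c4) = 2
(r5,c4) = 3
(r5,c5) = 1
(r2,c3) = 3
(r3,c2) = 3
(r3,c3) = 1
(r4,c3) = 5
(r5,c2) = 4
(r5,c3) = 2

3 5 4 1 2 / 1 2 3 4 5 / 2 3 1 5 4 / 4 1 5 2 3 / 5 4 2 3 1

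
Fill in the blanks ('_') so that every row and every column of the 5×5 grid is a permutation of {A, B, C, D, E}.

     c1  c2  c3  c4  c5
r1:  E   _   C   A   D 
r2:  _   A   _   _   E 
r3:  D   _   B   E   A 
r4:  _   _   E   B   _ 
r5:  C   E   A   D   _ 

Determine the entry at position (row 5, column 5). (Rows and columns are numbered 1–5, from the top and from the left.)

(r1,c2) = B
(r2,c1) = B
(r2,c3) = D
(r2,c4) = C
(r3,c2) = C
(r4,c1) = A
(r4,c2) = D
(r4,c5) = C
(r5,c5) = B

B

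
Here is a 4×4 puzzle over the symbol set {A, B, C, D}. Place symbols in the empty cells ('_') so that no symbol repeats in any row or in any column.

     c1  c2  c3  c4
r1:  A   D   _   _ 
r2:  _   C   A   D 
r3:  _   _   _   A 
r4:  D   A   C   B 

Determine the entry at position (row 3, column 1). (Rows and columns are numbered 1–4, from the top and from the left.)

At row 1, column 3: row 1 has {A,D}; column 3 has {A,C}; that leaves B.
At row 1, column 4: row 1 has {A,B,D}; column 4 has {A,B,D}; that leaves C.
At row 2, column 1: row 2 has {A,C,D}; column 1 has {A,D}; that leaves B.
At row 3, column 1: row 3 has {A}; column 1 has {A,B,D}; that leaves C.

C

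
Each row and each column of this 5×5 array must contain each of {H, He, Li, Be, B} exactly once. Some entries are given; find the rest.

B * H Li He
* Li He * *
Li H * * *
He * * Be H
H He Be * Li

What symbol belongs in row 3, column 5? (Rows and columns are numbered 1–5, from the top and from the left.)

Cell (r1,c2): row 1 has {H,He,Li,B}; column 2 has {H,He,Li} → Be.
Cell (r2,c1): row 2 has {He,Li}; column 1 has {H,He,Li,B} → Be.
Cell (r2,c5): row 2 has {He,Li,Be}; column 5 has {H,He,Li} → B.
Cell (r3,c3): row 3 has {H,Li}; column 3 has {H,He,Be} → B.
Cell (r3,c4): row 3 has {H,Li,B}; column 4 has {Li,Be} → He.
Cell (r3,c5): row 3 has {H,He,Li,B}; column 5 has {H,He,Li,B} → Be.

Be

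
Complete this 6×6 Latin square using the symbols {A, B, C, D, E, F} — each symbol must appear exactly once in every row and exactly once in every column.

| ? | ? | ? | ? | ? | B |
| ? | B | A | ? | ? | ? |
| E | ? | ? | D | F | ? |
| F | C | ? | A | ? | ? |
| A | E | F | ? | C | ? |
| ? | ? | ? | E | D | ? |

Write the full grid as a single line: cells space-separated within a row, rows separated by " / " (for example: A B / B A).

C D E F A B / D B A C E F / E A B D F C / F C D A B E / A E F B C D / B F C E D A

(r2,c5): row 2 has {A,B}; column 5 has {C,D,F}, so it must be E.
(r3,c2): row 3 has {D,E,F}; column 2 has {B,C,E}, so it must be A.
(r3,c6): row 3 has {A,D,E,F}; column 6 has {B}, so it must be C.
(r4,c5): row 4 has {A,C,F}; column 5 has {C,D,E,F}, so it must be B.
(r5,c4): row 5 has {A,C,E,F}; column 4 has {A,D,E}, so it must be B.
(r5,c6): row 5 has {A,B,C,E,F}; column 6 has {B,C}, so it must be D.
(r6,c2): row 6 has {D,E}; column 2 has {A,B,C,E}, so it must be F.
(r6,c6): row 6 has {D,E,F}; column 6 has {B,C,D}, so it must be A.
(r1,c2): row 1 has {B}; column 2 has {A,B,C,E,F}, so it must be D.
(r1,c5): row 1 has {B,D}; column 5 has {B,C,D,E,F}, so it must be A.
(r2,c6): row 2 has {A,B,E}; column 6 has {A,B,C,D}, so it must be F.
(r3,c3): row 3 has {A,C,D,E,F}; column 3 has {A,F}, so it must be B.
(r4,c6): row 4 has {A,B,C,F}; column 6 has {A,B,C,D,F}, so it must be E.
(r6,c3): row 6 has {A,D,E,F}; column 3 has {A,B,F}, so it must be C.
(r1,c1): row 1 has {A,B,D}; column 1 has {A,E,F}, so it must be C.
(r1,c3): row 1 has {A,B,C,D}; column 3 has {A,B,C,F}, so it must be E.
(r1,c4): row 1 has {A,B,C,D,E}; column 4 has {A,B,D,E}, so it must be F.
(r2,c1): row 2 has {A,B,E,F}; column 1 has {A,C,E,F}, so it must be D.
(r2,c4): row 2 has {A,B,D,E,F}; column 4 has {A,B,D,E,F}, so it must be C.
(r4,c3): row 4 has {A,B,C,E,F}; column 3 has {A,B,C,E,F}, so it must be D.
(r6,c1): row 6 has {A,C,D,E,F}; column 1 has {A,C,D,E,F}, so it must be B.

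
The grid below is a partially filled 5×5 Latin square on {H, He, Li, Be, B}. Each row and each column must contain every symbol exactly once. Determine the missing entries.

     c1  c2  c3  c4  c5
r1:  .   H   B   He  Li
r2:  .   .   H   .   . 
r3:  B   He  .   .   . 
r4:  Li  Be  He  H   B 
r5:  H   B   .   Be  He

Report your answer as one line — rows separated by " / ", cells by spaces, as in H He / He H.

(r1,c1): row 1 has {H,He,Li,B}; column 1 has {H,Li,B}, so it must be Be.
(r2,c1): row 2 has {H}; column 1 has {H,Li,Be,B}, so it must be He.
(r2,c2): row 2 has {H,He}; column 2 has {H,He,Be,B}, so it must be Li.
(r2,c4): row 2 has {H,He,Li}; column 4 has {H,He,Be}, so it must be B.
(r2,c5): row 2 has {H,He,Li,B}; column 5 has {He,Li,B}, so it must be Be.
(r3,c4): row 3 has {He,B}; column 4 has {H,He,Be,B}, so it must be Li.
(r3,c5): row 3 has {He,Li,B}; column 5 has {He,Li,Be,B}, so it must be H.
(r5,c3): row 5 has {H,He,Be,B}; column 3 has {H,He,B}, so it must be Li.
(r3,c3): row 3 has {H,He,Li,B}; column 3 has {H,He,Li,B}, so it must be Be.

Be H B He Li / He Li H B Be / B He Be Li H / Li Be He H B / H B Li Be He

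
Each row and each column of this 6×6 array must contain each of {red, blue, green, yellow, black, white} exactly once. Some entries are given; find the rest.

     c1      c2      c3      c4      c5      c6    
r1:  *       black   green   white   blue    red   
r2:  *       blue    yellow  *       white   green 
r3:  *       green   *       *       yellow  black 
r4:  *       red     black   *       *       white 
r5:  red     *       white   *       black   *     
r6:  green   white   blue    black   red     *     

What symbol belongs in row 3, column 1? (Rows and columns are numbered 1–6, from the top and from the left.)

white

(r1,c1) = yellow
(r2,c1) = black
(r2,c4) = red
(r3,c3) = red
(r3,c4) = blue
(r4,c1) = blue
(r4,c5) = green
(r5,c2) = yellow
(r5,c4) = green
(r5,c6) = blue
(r6,c6) = yellow
(r3,c1) = white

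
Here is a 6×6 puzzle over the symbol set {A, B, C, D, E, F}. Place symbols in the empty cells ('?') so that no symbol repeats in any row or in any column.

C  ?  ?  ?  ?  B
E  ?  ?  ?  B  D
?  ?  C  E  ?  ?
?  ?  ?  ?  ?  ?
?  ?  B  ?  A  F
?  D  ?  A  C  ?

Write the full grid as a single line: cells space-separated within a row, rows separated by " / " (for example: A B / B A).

(r3,c6) = A
(r5,c1) = D
(r5,c4) = C
(r6,c6) = E
(r2,c4) = F
(r4,c6) = C
(r5,c2) = E
(r6,c3) = F
(r1,c4) = D
(r2,c3) = A
(r4,c4) = B
(r6,c1) = B
(r1,c3) = E
(r1,c5) = F
(r2,c2) = C
(r3,c1) = F
(r3,c2) = B
(r3,c5) = D
(r4,c1) = A
(r4,c2) = F
(r4,c3) = D
(r4,c5) = E
(r1,c2) = A

C A E D F B / E C A F B D / F B C E D A / A F D B E C / D E B C A F / B D F A C E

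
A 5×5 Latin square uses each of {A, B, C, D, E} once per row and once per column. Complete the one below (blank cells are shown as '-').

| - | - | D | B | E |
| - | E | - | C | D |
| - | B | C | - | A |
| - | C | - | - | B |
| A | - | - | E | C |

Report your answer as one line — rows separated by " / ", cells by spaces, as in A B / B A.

C A D B E / B E A C D / E B C D A / D C E A B / A D B E C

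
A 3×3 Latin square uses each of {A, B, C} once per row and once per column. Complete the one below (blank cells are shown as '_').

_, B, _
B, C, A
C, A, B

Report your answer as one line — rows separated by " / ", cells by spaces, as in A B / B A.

(r1,c1) = A
(r1,c3) = C

A B C / B C A / C A B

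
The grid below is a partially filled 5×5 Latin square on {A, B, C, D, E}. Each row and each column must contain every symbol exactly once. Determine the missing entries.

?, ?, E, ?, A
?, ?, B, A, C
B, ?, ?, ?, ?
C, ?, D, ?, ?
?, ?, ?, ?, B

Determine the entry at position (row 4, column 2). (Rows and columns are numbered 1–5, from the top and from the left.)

(r1,c1) = D
(r2,c1) = E
(r2,c2) = D
(r4,c5) = E
(r5,c1) = A
(r5,c3) = C
(r3,c3) = A
(r3,c5) = D
(r4,c4) = B
(r5,c2) = E
(r5,c4) = D
(r1,c4) = C
(r3,c2) = C
(r3,c4) = E
(r4,c2) = A

A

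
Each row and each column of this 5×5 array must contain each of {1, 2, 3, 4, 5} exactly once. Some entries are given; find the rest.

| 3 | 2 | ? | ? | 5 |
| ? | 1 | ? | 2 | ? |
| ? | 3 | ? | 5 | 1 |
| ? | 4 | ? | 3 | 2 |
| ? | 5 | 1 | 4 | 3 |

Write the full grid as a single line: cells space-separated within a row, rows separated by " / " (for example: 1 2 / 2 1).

3 2 4 1 5 / 5 1 3 2 4 / 4 3 2 5 1 / 1 4 5 3 2 / 2 5 1 4 3

Cell (r1,c3): row 1 has {2,3,5}; column 3 has {1} → 4.
Cell (r1,c4): row 1 has {2,3,4,5}; column 4 has {2,3,4,5} → 1.
Cell (r2,c5): row 2 has {1,2}; column 5 has {1,2,3,5} → 4.
Cell (r3,c3): row 3 has {1,3,5}; column 3 has {1,4} → 2.
Cell (r4,c3): row 4 has {2,3,4}; column 3 has {1,2,4} → 5.
Cell (r5,c1): row 5 has {1,3,4,5}; column 1 has {3} → 2.
Cell (r2,c1): row 2 has {1,2,4}; column 1 has {2,3} → 5.
Cell (r2,c3): row 2 has {1,2,4,5}; column 3 has {1,2,4,5} → 3.
Cell (r3,c1): row 3 has {1,2,3,5}; column 1 has {2,3,5} → 4.
Cell (r4,c1): row 4 has {2,3,4,5}; column 1 has {2,3,4,5} → 1.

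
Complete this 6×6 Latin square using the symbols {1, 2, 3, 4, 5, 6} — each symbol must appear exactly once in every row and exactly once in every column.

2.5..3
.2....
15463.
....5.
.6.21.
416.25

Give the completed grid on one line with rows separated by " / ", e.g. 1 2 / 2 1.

2 4 5 1 6 3 / 3 2 1 5 4 6 / 1 5 4 6 3 2 / 6 3 2 4 5 1 / 5 6 3 2 1 4 / 4 1 6 3 2 5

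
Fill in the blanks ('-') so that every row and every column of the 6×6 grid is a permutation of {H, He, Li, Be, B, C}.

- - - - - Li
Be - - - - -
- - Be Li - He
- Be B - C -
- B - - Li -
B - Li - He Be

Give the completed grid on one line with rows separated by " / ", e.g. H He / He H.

H He C B Be Li / Be Li He C H B / C H Be Li B He / Li Be B He C H / He B H Be Li C / B C Li H He Be

(r4,c6): row 4 has {Be,B,C}; column 6 has {He,Li,Be}, so it must be H.
(r5,c6): row 5 has {Li,B}; column 6 has {H,He,Li,Be}, so it must be C.
(r2,c6): row 2 has {Be}; column 6 has {H,He,Li,Be,C}, so it must be B.
(r4,c4): row 4 has {H,Be,B,C}; column 4 has {Li}, so it must be He.
(r2,c5): row 2 has {Be,B}; column 5 has {He,Li,C}, so it must be H.
(r3,c5): row 3 has {He,Li,Be}; column 5 has {H,He,Li,C}, so it must be B.
(r4,c1): row 4 has {H,He,Be,B,C}; column 1 has {Be,B}, so it must be Li.
(r1,c5): row 1 has {Li}; column 5 has {H,He,Li,B,C}, so it must be Be.
(r2,c4): row 2 has {H,Be,B}; column 4 has {He,Li}, so it must be C.
(r6,c4): row 6 has {He,Li,Be,B}; column 4 has {He,Li,C}, so it must be H.
(r1,c4): row 1 has {Li,Be}; column 4 has {H,He,Li,C}, so it must be B.
(r2,c3): row 2 has {H,Be,B,C}; column 3 has {Li,Be,B}, so it must be He.
(r5,c3): row 5 has {Li,B,C}; column 3 has {He,Li,Be,B}, so it must be H.
(r5,c4): row 5 has {H,Li,B,C}; column 4 has {H,He,Li,B,C}, so it must be Be.
(r6,c2): row 6 has {H,He,Li,Be,B}; column 2 has {Be,B}, so it must be C.
(r1,c3): row 1 has {Li,Be,B}; column 3 has {H,He,Li,Be,B}, so it must be C.
(r2,c2): row 2 has {H,He,Be,B,C}; column 2 has {Be,B,C}, so it must be Li.
(r3,c2): row 3 has {He,Li,Be,B}; column 2 has {Li,Be,B,C}, so it must be H.
(r5,c1): row 5 has {H,Li,Be,B,C}; column 1 has {Li,Be,B}, so it must be He.
(r1,c1): row 1 has {Li,Be,B,C}; column 1 has {He,Li,Be,B}, so it must be H.
(r1,c2): row 1 has {H,Li,Be,B,C}; column 2 has {H,Li,Be,B,C}, so it must be He.
(r3,c1): row 3 has {H,He,Li,Be,B}; column 1 has {H,He,Li,Be,B}, so it must be C.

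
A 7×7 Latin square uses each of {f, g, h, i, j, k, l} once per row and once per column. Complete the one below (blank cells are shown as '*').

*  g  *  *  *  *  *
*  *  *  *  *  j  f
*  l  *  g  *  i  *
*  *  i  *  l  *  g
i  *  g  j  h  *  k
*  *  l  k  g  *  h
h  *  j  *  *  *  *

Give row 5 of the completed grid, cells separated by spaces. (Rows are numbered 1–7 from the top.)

i f g j h l k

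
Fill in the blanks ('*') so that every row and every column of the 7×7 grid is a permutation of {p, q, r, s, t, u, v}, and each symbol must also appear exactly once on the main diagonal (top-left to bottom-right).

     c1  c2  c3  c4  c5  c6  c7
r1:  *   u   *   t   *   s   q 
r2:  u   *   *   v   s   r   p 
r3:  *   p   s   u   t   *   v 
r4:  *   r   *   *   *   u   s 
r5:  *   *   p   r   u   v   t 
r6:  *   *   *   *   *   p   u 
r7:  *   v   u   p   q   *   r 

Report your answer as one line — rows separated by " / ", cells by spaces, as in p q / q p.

Cell (r1,c1): row 1 has {q,s,t,u}; column 1 has {u}; the diagonal has {p,r,s,u} → v.
Cell (r1,c3): row 1 has {q,s,t,u,v}; column 3 has {p,s,u} → r.
Cell (r1,c5): row 1 has {q,r,s,t,u,v}; column 5 has {q,s,t,u} → p.
Cell (r3,c6): row 3 has {p,s,t,u,v}; column 6 has {p,r,s,u,v} → q.
Cell (r4,c4): row 4 has {r,s,u}; column 4 has {p,r,t,u,v}; the diagonal has {p,r,s,u,v} → q.
Cell (r4,c5): row 4 has {q,r,s,u}; column 5 has {p,q,s,t,u} → v.
Cell (r6,c4): row 6 has {p,u}; column 4 has {p,q,r,t,u,v} → s.
Cell (r6,c5): row 6 has {p,s,u}; column 5 has {p,q,s,t,u,v} → r.
Cell (r7,c6): row 7 has {p,q,r,u,v}; column 6 has {p,q,r,s,u,v} → t.
Cell (r2,c2): row 2 has {p,r,s,u,v}; column 2 has {p,r,u,v}; the diagonal has {p,q,r,s,u,v} → t.
Cell (r2,c3): row 2 has {p,r,s,t,u,v}; column 3 has {p,r,s,u} → q.
Cell (r3,c1): row 3 has {p,q,s,t,u,v}; column 1 has {u,v} → r.
Cell (r4,c3): row 4 has {q,r,s,u,v}; column 3 has {p,q,r,s,u} → t.
Cell (r6,c2): row 6 has {p,r,s,u}; column 2 has {p,r,t,u,v} → q.
Cell (r6,c3): row 6 has {p,q,r,s,u}; column 3 has {p,q,r,s,t,u} → v.
Cell (r7,c1): row 7 has {p,q,r,t,u,v}; column 1 has {r,u,v} → s.
Cell (r4,c1): row 4 has {q,r,s,t,u,v}; column 1 has {r,s,u,v} → p.
Cell (r5,c1): row 5 has {p,r,t,u,v}; column 1 has {p,r,s,u,v} → q.
Cell (r5,c2): row 5 has {p,q,r,t,u,v}; column 2 has {p,q,r,t,u,v} → s.
Cell (r6,c1): row 6 has {p,q,r,s,u,v}; column 1 has {p,q,r,s,u,v} → t.

v u r t p s q / u t q v s r p / r p s u t q v / p r t q v u s / q s p r u v t / t q v s r p u / s v u p q t r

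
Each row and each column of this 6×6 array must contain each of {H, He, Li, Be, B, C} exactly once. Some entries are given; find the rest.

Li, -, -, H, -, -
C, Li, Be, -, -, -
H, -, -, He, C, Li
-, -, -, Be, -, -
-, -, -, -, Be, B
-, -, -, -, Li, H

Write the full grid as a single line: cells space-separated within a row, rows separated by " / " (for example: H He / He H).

Li He C H B Be / C Li Be B H He / H Be B He C Li / B H Li Be He C / He C H Li Be B / Be B He C Li H

(r2,c4): row 2 has {Li,Be,C}; column 4 has {H,He,Be}, so it must be B.
(r2,c6): row 2 has {Li,Be,B,C}; column 6 has {H,Li,B}, so it must be He.
(r3,c3): row 3 has {H,He,Li,C}; column 3 has {Be}, so it must be B.
(r4,c6): row 4 has {Be}; column 6 has {H,He,Li,B}, so it must be C.
(r5,c1): row 5 has {Be,B}; column 1 has {H,Li,C}, so it must be He.
(r6,c4): row 6 has {H,Li}; column 4 has {H,He,Be,B}, so it must be C.
(r1,c6): row 1 has {H,Li}; column 6 has {H,He,Li,B,C}, so it must be Be.
(r2,c5): row 2 has {He,Li,Be,B,C}; column 5 has {Li,Be,C}, so it must be H.
(r3,c2): row 3 has {H,He,Li,B,C}; column 2 has {Li}, so it must be Be.
(r4,c1): row 4 has {Be,C}; column 1 has {H,He,Li,C}, so it must be B.
(r4,c5): row 4 has {Be,B,C}; column 5 has {H,Li,Be,C}, so it must be He.
(r5,c4): row 5 has {He,Be,B}; column 4 has {H,He,Be,B,C}, so it must be Li.
(r6,c1): row 6 has {H,Li,C}; column 1 has {H,He,Li,B,C}, so it must be Be.
(r6,c3): row 6 has {H,Li,Be,C}; column 3 has {Be,B}, so it must be He.
(r1,c3): row 1 has {H,Li,Be}; column 3 has {He,Be,B}, so it must be C.
(r1,c5): row 1 has {H,Li,Be,C}; column 5 has {H,He,Li,Be,C}, so it must be B.
(r4,c2): row 4 has {He,Be,B,C}; column 2 has {Li,Be}, so it must be H.
(r4,c3): row 4 has {H,He,Be,B,C}; column 3 has {He,Be,B,C}, so it must be Li.
(r5,c2): row 5 has {He,Li,Be,B}; column 2 has {H,Li,Be}, so it must be C.
(r5,c3): row 5 has {He,Li,Be,B,C}; column 3 has {He,Li,Be,B,C}, so it must be H.
(r6,c2): row 6 has {H,He,Li,Be,C}; column 2 has {H,Li,Be,C}, so it must be B.
(r1,c2): row 1 has {H,Li,Be,B,C}; column 2 has {H,Li,Be,B,C}, so it must be He.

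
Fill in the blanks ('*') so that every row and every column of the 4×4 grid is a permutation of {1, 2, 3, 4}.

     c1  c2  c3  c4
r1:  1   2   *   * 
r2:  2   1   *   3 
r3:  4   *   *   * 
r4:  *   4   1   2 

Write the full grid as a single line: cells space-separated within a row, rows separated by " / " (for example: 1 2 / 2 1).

1 2 3 4 / 2 1 4 3 / 4 3 2 1 / 3 4 1 2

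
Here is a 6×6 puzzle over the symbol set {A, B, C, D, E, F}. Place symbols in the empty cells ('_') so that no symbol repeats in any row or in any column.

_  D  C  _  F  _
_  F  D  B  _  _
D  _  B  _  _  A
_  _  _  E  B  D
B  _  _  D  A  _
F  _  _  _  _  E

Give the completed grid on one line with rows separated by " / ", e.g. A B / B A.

E D C A F B / A F D B E C / D E B F C A / C A F E B D / B C E D A F / F B A C D E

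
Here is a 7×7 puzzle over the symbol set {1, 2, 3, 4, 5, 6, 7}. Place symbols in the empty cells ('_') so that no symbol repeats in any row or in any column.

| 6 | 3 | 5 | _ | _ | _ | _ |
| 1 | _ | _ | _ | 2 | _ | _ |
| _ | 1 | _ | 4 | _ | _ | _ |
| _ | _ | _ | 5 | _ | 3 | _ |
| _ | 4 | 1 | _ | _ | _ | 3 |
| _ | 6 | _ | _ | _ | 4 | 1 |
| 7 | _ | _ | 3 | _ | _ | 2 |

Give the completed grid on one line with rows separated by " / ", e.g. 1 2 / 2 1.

6 3 5 1 4 2 7 / 1 7 3 6 2 5 4 / 2 1 6 4 3 7 5 / 4 2 7 5 1 3 6 / 5 4 1 2 7 6 3 / 3 6 2 7 5 4 1 / 7 5 4 3 6 1 2

(r7,c2) = 5
(r2,c2) = 7
(r2,c4) = 6
(r2,c6) = 5
(r2,c7) = 4
(r4,c2) = 2
(r1,c7) = 7
(r2,c3) = 3
(r4,c1) = 4
(r4,c7) = 6
(r3,c7) = 5
(r4,c3) = 7
(r4,c5) = 1
(r6,c3) = 2
(r6,c4) = 7
(r1,c5) = 4
(r3,c3) = 6
(r5,c4) = 2
(r7,c3) = 4
(r7,c5) = 6
(r7,c6) = 1
(r1,c4) = 1
(r1,c6) = 2
(r3,c6) = 7
(r5,c1) = 5
(r5,c5) = 7
(r5,c6) = 6
(r6,c1) = 3
(r6,c5) = 5
(r3,c1) = 2
(r3,c5) = 3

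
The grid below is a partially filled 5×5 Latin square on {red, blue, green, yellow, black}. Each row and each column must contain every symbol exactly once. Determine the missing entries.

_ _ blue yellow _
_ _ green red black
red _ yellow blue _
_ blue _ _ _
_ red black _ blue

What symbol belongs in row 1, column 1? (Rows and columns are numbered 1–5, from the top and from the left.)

(r2,c2): row 2 has {red,green,black}; column 2 has {red,blue}, so it must be yellow.
(r3,c5): row 3 has {red,blue,yellow}; column 5 has {blue,black}, so it must be green.
(r4,c3): row 4 has {blue}; column 3 has {blue,green,yellow,black}, so it must be red.
(r4,c5): row 4 has {red,blue}; column 5 has {blue,green,black}, so it must be yellow.
(r5,c4): row 5 has {red,blue,black}; column 4 has {red,blue,yellow}, so it must be green.
(r1,c5): row 1 has {blue,yellow}; column 5 has {blue,green,yellow,black}, so it must be red.
(r2,c1): row 2 has {red,green,yellow,black}; column 1 has {red}, so it must be blue.
(r3,c2): row 3 has {red,blue,green,yellow}; column 2 has {red,blue,yellow}, so it must be black.
(r4,c4): row 4 has {red,blue,yellow}; column 4 has {red,blue,green,yellow}, so it must be black.
(r5,c1): row 5 has {red,blue,green,black}; column 1 has {red,blue}, so it must be yellow.
(r1,c2): row 1 has {red,blue,yellow}; column 2 has {red,blue,yellow,black}, so it must be green.
(r4,c1): row 4 has {red,blue,yellow,black}; column 1 has {red,blue,yellow}, so it must be green.
(r1,c1): row 1 has {red,blue,green,yellow}; column 1 has {red,blue,green,yellow}, so it must be black.

black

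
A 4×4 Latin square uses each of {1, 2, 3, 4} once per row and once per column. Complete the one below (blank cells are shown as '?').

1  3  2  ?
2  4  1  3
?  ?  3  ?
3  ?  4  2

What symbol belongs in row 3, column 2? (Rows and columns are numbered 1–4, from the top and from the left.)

row 1 has {1,2,3}; column 4 has {2,3} — only 4 is left for (r1,c4).
row 3 has {3}; column 1 has {1,2,3} — only 4 is left for (r3,c1).
row 3 has {3,4}; column 4 has {2,3,4} — only 1 is left for (r3,c4).
row 4 has {2,3,4}; column 2 has {3,4} — only 1 is left for (r4,c2).
row 3 has {1,3,4}; column 2 has {1,3,4} — only 2 is left for (r3,c2).

2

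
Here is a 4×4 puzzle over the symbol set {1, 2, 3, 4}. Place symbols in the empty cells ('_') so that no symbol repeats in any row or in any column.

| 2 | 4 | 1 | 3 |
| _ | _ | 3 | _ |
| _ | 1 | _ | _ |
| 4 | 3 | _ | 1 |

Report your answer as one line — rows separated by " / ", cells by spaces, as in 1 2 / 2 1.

2 4 1 3 / 1 2 3 4 / 3 1 4 2 / 4 3 2 1

row 2 has {3}; column 1 has {2,4} — only 1 is left for (r2,c1).
row 2 has {1,3}; column 2 has {1,3,4} — only 2 is left for (r2,c2).
row 2 has {1,2,3}; column 4 has {1,3} — only 4 is left for (r2,c4).
row 3 has {1}; column 1 has {1,2,4} — only 3 is left for (r3,c1).
row 3 has {1,3}; column 4 has {1,3,4} — only 2 is left for (r3,c4).
row 4 has {1,3,4}; column 3 has {1,3} — only 2 is left for (r4,c3).
row 3 has {1,2,3}; column 3 has {1,2,3} — only 4 is left for (r3,c3).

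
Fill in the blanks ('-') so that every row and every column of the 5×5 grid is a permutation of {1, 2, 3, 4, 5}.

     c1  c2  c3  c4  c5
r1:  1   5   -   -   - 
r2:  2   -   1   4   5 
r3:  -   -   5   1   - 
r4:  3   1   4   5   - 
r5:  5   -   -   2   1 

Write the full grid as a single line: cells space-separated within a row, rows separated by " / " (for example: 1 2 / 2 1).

1 5 2 3 4 / 2 3 1 4 5 / 4 2 5 1 3 / 3 1 4 5 2 / 5 4 3 2 1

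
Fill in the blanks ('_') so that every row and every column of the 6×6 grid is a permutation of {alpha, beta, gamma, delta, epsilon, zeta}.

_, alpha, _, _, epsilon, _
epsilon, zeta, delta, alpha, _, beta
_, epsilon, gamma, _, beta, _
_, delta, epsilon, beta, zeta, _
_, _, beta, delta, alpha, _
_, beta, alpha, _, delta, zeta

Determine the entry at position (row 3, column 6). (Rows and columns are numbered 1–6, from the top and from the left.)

(r1,c3) = zeta
(r1,c4) = gamma
(r1,c6) = delta
(r2,c5) = gamma
(r3,c4) = zeta
(r3,c6) = alpha

alpha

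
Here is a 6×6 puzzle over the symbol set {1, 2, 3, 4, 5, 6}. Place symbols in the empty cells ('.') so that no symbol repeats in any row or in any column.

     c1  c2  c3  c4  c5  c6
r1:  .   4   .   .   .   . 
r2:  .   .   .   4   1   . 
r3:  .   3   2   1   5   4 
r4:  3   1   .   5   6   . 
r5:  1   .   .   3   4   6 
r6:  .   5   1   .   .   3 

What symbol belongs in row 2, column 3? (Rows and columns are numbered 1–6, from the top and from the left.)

3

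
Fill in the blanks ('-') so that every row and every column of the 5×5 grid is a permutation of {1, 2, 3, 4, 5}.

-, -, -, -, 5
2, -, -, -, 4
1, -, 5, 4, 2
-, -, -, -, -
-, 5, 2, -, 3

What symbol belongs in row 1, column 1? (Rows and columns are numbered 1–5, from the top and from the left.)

row 3 has {1,2,4,5}; column 2 has {5} — only 3 is left for (r3,c2).
row 4 is empty so far; column 5 has {2,3,4,5} — only 1 is left for (r4,c5).
row 5 has {2,3,5}; column 1 has {1,2} — only 4 is left for (r5,c1).
row 5 has {2,3,4,5}; column 4 has {4} — only 1 is left for (r5,c4).
row 1 has {5}; column 1 has {1,2,4} — only 3 is left for (r1,c1).

3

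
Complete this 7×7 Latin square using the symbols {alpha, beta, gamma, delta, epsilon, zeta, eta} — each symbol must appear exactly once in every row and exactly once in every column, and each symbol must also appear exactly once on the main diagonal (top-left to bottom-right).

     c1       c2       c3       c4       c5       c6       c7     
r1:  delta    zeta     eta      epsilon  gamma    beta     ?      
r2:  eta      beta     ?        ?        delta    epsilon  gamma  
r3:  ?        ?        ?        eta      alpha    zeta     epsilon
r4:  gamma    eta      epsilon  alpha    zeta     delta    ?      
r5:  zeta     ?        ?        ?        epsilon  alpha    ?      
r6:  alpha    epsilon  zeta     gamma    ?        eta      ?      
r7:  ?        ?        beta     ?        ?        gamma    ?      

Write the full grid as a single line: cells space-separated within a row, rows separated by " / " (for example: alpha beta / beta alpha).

delta zeta eta epsilon gamma beta alpha / eta beta alpha zeta delta epsilon gamma / beta delta gamma eta alpha zeta epsilon / gamma eta epsilon alpha zeta delta beta / zeta gamma delta beta epsilon alpha eta / alpha epsilon zeta gamma beta eta delta / epsilon alpha beta delta eta gamma zeta

At row 1, column 7: row 1 has {beta,gamma,delta,epsilon,zeta,eta}; column 7 has {gamma,epsilon}; that leaves alpha.
At row 2, column 3: row 2 has {beta,gamma,delta,epsilon,eta}; column 3 has {beta,epsilon,zeta,eta}; that leaves alpha.
At row 2, column 4: row 2 has {alpha,beta,gamma,delta,epsilon,eta}; column 4 has {alpha,gamma,epsilon,eta}; that leaves zeta.
At row 3, column 1: row 3 has {alpha,epsilon,zeta,eta}; column 1 has {alpha,gamma,delta,zeta,eta}; that leaves beta.
At row 3, column 3: row 3 has {alpha,beta,epsilon,zeta,eta}; column 3 has {alpha,beta,epsilon,zeta,eta}; the diagonal has {alpha,beta,delta,epsilon,eta}; that leaves gamma.
At row 4, column 7: row 4 has {alpha,gamma,delta,epsilon,zeta,eta}; column 7 has {alpha,gamma,epsilon}; that leaves beta.
At row 5, column 3: row 5 has {alpha,epsilon,zeta}; column 3 has {alpha,beta,gamma,epsilon,zeta,eta}; that leaves delta.
At row 5, column 4: row 5 has {alpha,delta,epsilon,zeta}; column 4 has {alpha,gamma,epsilon,zeta,eta}; that leaves beta.
At row 5, column 7: row 5 has {alpha,beta,delta,epsilon,zeta}; column 7 has {alpha,beta,gamma,epsilon}; that leaves eta.
At row 6, column 5: row 6 has {alpha,gamma,epsilon,zeta,eta}; column 5 has {alpha,gamma,delta,epsilon,zeta}; that leaves beta.
At row 6, column 7: row 6 has {alpha,beta,gamma,epsilon,zeta,eta}; column 7 has {alpha,beta,gamma,epsilon,eta}; that leaves delta.
At row 7, column 1: row 7 has {beta,gamma}; column 1 has {alpha,beta,gamma,delta,zeta,eta}; that leaves epsilon.
At row 7, column 4: row 7 has {beta,gamma,epsilon}; column 4 has {alpha,beta,gamma,epsilon,zeta,eta}; that leaves delta.
At row 7, column 5: row 7 has {beta,gamma,delta,epsilon}; column 5 has {alpha,beta,gamma,delta,epsilon,zeta}; that leaves eta.
At row 7, column 7: row 7 has {beta,gamma,delta,epsilon,eta}; column 7 has {alpha,beta,gamma,delta,epsilon,eta}; the diagonal has {alpha,beta,gamma,delta,epsilon,eta}; that leaves zeta.
At row 3, column 2: row 3 has {alpha,beta,gamma,epsilon,zeta,eta}; column 2 has {beta,epsilon,zeta,eta}; that leaves delta.
At row 5, column 2: row 5 has {alpha,beta,delta,epsilon,zeta,eta}; column 2 has {beta,delta,epsilon,zeta,eta}; that leaves gamma.
At row 7, column 2: row 7 has {beta,gamma,delta,epsilon,zeta,eta}; column 2 has {beta,gamma,delta,epsilon,zeta,eta}; that leaves alpha.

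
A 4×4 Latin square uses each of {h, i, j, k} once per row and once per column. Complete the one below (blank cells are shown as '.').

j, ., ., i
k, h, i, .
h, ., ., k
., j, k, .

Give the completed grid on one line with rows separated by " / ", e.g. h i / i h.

(r1,c2): row 1 has {i,j}; column 2 has {h,j}, so it must be k.
(r1,c3): row 1 has {i,j,k}; column 3 has {i,k}, so it must be h.
(r2,c4): row 2 has {h,i,k}; column 4 has {i,k}, so it must be j.
(r3,c2): row 3 has {h,k}; column 2 has {h,j,k}, so it must be i.
(r3,c3): row 3 has {h,i,k}; column 3 has {h,i,k}, so it must be j.
(r4,c1): row 4 has {j,k}; column 1 has {h,j,k}, so it must be i.
(r4,c4): row 4 has {i,j,k}; column 4 has {i,j,k}, so it must be h.

j k h i / k h i j / h i j k / i j k h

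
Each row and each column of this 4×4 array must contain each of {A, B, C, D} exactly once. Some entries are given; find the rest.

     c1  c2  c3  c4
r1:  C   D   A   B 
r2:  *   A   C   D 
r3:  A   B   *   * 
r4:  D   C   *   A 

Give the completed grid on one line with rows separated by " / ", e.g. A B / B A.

(r2,c1): row 2 has {A,C,D}; column 1 has {A,C,D}, so it must be B.
(r3,c3): row 3 has {A,B}; column 3 has {A,C}, so it must be D.
(r3,c4): row 3 has {A,B,D}; column 4 has {A,B,D}, so it must be C.
(r4,c3): row 4 has {A,C,D}; column 3 has {A,C,D}, so it must be B.

C D A B / B A C D / A B D C / D C B A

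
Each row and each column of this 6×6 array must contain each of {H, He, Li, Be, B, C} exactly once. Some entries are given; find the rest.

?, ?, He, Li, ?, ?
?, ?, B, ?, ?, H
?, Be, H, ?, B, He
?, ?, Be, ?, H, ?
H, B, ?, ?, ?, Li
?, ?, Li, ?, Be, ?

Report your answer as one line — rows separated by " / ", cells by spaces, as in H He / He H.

B H He Li C Be / Be C B He Li H / Li Be H C B He / He Li Be B H C / H B C Be He Li / C He Li H Be B

At row 1, column 5: row 1 has {He,Li}; column 5 has {H,Be,B}; that leaves C.
At row 3, column 4: row 3 has {H,He,Be,B}; column 4 has {Li}; that leaves C.
At row 5, column 3: row 5 has {H,Li,B}; column 3 has {H,He,Li,Be,B}; that leaves C.
At row 5, column 5: row 5 has {H,Li,B,C}; column 5 has {H,Be,B,C}; that leaves He.
At row 1, column 2: row 1 has {He,Li,C}; column 2 has {Be,B}; that leaves H.
At row 2, column 5: row 2 has {H,B}; column 5 has {H,He,Be,B,C}; that leaves Li.
At row 3, column 1: row 3 has {H,He,Be,B,C}; column 1 has {H}; that leaves Li.
At row 5, column 4: row 5 has {H,He,Li,B,C}; column 4 has {Li,C}; that leaves Be.
At row 2, column 4: row 2 has {H,Li,B}; column 4 has {Li,Be,C}; that leaves He.
At row 4, column 4: row 4 has {H,Be}; column 4 has {He,Li,Be,C}; that leaves B.
At row 4, column 6: row 4 has {H,Be,B}; column 6 has {H,He,Li}; that leaves C.
At row 6, column 4: row 6 has {Li,Be}; column 4 has {He,Li,Be,B,C}; that leaves H.
At row 6, column 6: row 6 has {H,Li,Be}; column 6 has {H,He,Li,C}; that leaves B.
At row 1, column 6: row 1 has {H,He,Li,C}; column 6 has {H,He,Li,B,C}; that leaves Be.
At row 2, column 2: row 2 has {H,He,Li,B}; column 2 has {H,Be,B}; that leaves C.
At row 4, column 1: row 4 has {H,Be,B,C}; column 1 has {H,Li}; that leaves He.
At row 4, column 2: row 4 has {H,He,Be,B,C}; column 2 has {H,Be,B,C}; that leaves Li.
At row 6, column 1: row 6 has {H,Li,Be,B}; column 1 has {H,He,Li}; that leaves C.
At row 6, column 2: row 6 has {H,Li,Be,B,C}; column 2 has {H,Li,Be,B,C}; that leaves He.
At row 1, column 1: row 1 has {H,He,Li,Be,C}; column 1 has {H,He,Li,C}; that leaves B.
At row 2, column 1: row 2 has {H,He,Li,B,C}; column 1 has {H,He,Li,B,C}; that leaves Be.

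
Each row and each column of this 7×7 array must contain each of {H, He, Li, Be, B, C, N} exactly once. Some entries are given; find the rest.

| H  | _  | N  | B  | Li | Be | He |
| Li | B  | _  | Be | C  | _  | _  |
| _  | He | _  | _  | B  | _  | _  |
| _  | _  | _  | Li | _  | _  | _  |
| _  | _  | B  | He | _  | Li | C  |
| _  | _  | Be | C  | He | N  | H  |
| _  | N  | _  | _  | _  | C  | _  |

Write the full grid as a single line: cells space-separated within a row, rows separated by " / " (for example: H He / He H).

(r1,c2): row 1 has {H,He,Li,Be,B,N}; column 2 has {He,B,N}, so it must be C.
(r2,c7): row 2 has {Li,Be,B,C}; column 7 has {H,He,C}, so it must be N.
(r3,c6): row 3 has {He,B}; column 6 has {Li,Be,C,N}, so it must be H.
(r6,c1): row 6 has {H,He,Be,C,N}; column 1 has {H,Li}, so it must be B.
(r6,c2): row 6 has {H,He,Be,B,C,N}; column 2 has {He,B,C,N}, so it must be Li.
(r7,c4): row 7 has {C,N}; column 4 has {He,Li,Be,B,C}, so it must be H.
(r7,c5): row 7 has {H,C,N}; column 5 has {He,Li,B,C}, so it must be Be.
(r2,c6): row 2 has {Li,Be,B,C,N}; column 6 has {H,Li,Be,C,N}, so it must be He.
(r3,c4): row 3 has {H,He,B}; column 4 has {H,He,Li,Be,B,C}, so it must be N.
(r4,c6): row 4 has {Li}; column 6 has {H,He,Li,Be,C,N}, so it must be B.
(r4,c7): row 4 has {Li,B}; column 7 has {H,He,C,N}, so it must be Be.
(r7,c1): row 7 has {H,Be,C,N}; column 1 has {H,Li,B}, so it must be He.
(r7,c3): row 7 has {H,He,Be,C,N}; column 3 has {Be,B,N}, so it must be Li.
(r7,c7): row 7 has {H,He,Li,Be,C,N}; column 7 has {H,He,Be,C,N}, so it must be B.
(r2,c3): row 2 has {He,Li,Be,B,C,N}; column 3 has {Li,Be,B,N}, so it must be H.
(r3,c3): row 3 has {H,He,B,N}; column 3 has {H,Li,Be,B,N}, so it must be C.
(r3,c7): row 3 has {H,He,B,C,N}; column 7 has {H,He,Be,B,C,N}, so it must be Li.
(r4,c2): row 4 has {Li,Be,B}; column 2 has {He,Li,B,C,N}, so it must be H.
(r4,c3): row 4 has {H,Li,Be,B}; column 3 has {H,Li,Be,B,C,N}, so it must be He.
(r4,c5): row 4 has {H,He,Li,Be,B}; column 5 has {He,Li,Be,B,C}, so it must be N.
(r5,c2): row 5 has {He,Li,B,C}; column 2 has {H,He,Li,B,C,N}, so it must be Be.
(r5,c5): row 5 has {He,Li,Be,B,C}; column 5 has {He,Li,Be,B,C,N}, so it must be H.
(r3,c1): row 3 has {H,He,Li,B,C,N}; column 1 has {H,He,Li,B}, so it must be Be.
(r4,c1): row 4 has {H,He,Li,Be,B,N}; column 1 has {H,He,Li,Be,B}, so it must be C.
(r5,c1): row 5 has {H,He,Li,Be,B,C}; column 1 has {H,He,Li,Be,B,C}, so it must be N.

H C N B Li Be He / Li B H Be C He N / Be He C N B H Li / C H He Li N B Be / N Be B He H Li C / B Li Be C He N H / He N Li H Be C B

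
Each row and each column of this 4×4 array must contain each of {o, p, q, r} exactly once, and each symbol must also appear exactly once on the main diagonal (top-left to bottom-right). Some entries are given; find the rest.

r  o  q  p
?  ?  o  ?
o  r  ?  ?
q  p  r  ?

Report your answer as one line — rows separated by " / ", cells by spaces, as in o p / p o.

r o q p / p q o r / o r p q / q p r o

(r2,c1) = p
(r2,c2) = q
(r2,c4) = r
(r3,c3) = p
(r3,c4) = q
(r4,c4) = o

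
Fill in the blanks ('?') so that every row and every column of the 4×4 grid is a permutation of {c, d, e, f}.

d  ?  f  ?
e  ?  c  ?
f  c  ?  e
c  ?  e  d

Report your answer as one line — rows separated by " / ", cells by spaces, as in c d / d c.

d e f c / e d c f / f c d e / c f e d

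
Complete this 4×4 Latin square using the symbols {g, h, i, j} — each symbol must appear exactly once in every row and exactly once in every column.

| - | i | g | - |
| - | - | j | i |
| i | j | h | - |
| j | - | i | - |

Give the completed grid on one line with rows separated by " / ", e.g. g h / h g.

(r1,c1) = h
(r1,c4) = j
(r2,c1) = g
(r2,c2) = h
(r3,c4) = g
(r4,c2) = g
(r4,c4) = h

h i g j / g h j i / i j h g / j g i h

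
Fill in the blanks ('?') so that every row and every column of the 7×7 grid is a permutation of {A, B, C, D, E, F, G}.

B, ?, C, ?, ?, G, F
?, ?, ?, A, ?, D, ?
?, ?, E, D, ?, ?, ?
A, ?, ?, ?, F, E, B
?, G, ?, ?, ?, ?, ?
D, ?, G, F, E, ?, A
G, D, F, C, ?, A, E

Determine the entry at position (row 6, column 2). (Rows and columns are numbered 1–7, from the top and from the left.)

At row 1, column 4: row 1 has {B,C,F,G}; column 4 has {A,C,D,F}; that leaves E.
At row 2, column 3: row 2 has {A,D}; column 3 has {C,E,F,G}; that leaves B.
At row 4, column 2: row 4 has {A,B,E,F}; column 2 has {D,G}; that leaves C.
At row 4, column 3: row 4 has {A,B,C,E,F}; column 3 has {B,C,E,F,G}; that leaves D.
At row 4, column 4: row 4 has {A,B,C,D,E,F}; column 4 has {A,C,D,E,F}; that leaves G.
At row 5, column 3: row 5 has {G}; column 3 has {B,C,D,E,F,G}; that leaves A.
At row 5, column 4: row 5 has {A,G}; column 4 has {A,C,D,E,F,G}; that leaves B.
At row 6, column 2: row 6 has {A,D,E,F,G}; column 2 has {C,D,G}; that leaves B.

B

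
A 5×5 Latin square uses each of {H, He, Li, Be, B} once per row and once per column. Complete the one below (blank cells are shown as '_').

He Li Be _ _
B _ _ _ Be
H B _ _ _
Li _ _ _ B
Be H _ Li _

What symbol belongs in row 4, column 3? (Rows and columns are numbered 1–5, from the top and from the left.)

At row 1, column 5: row 1 has {He,Li,Be}; column 5 has {Be,B}; that leaves H.
At row 2, column 2: row 2 has {Be,B}; column 2 has {H,Li,B}; that leaves He.
At row 2, column 4: row 2 has {He,Be,B}; column 4 has {Li}; that leaves H.
At row 4, column 2: row 4 has {Li,B}; column 2 has {H,He,Li,B}; that leaves Be.
At row 4, column 4: row 4 has {Li,Be,B}; column 4 has {H,Li}; that leaves He.
At row 5, column 5: row 5 has {H,Li,Be}; column 5 has {H,Be,B}; that leaves He.
At row 1, column 4: row 1 has {H,He,Li,Be}; column 4 has {H,He,Li}; that leaves B.
At row 2, column 3: row 2 has {H,He,Be,B}; column 3 has {Be}; that leaves Li.
At row 3, column 3: row 3 has {H,B}; column 3 has {Li,Be}; that leaves He.
At row 3, column 4: row 3 has {H,He,B}; column 4 has {H,He,Li,B}; that leaves Be.
At row 3, column 5: row 3 has {H,He,Be,B}; column 5 has {H,He,Be,B}; that leaves Li.
At row 4, column 3: row 4 has {He,Li,Be,B}; column 3 has {He,Li,Be}; that leaves H.

H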